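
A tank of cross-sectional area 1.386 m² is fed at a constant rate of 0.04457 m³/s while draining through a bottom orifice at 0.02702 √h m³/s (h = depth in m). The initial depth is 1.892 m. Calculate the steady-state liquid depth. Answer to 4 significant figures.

A dh/dt = Q_in − 0.02702 √h. Steady state requires inflow = outflow:
Q_in = 0.02702 √h_ss ⇒ √h_ss = 0.04457/0.02702 = 1.64952.
h_ss = 1.64952² = 2.72091 m. (Since h₀ = 1.892 m < h_ss, the level will rise toward this value.)

2.721 m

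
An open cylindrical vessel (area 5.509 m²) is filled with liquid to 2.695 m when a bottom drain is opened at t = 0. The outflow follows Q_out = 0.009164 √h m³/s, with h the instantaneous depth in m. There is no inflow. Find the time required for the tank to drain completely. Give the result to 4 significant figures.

1974 s

Unsteady balance on liquid volume: A dh/dt = −0.009164 √h.
∫ h^(−1/2) dh = −(0.009164/A) ∫ dt, giving 2√h = 2√h₀ − (0.009164/A) t.
Tank is empty when √h = 0: t_empty = 2A√h₀/0.009164.
t_empty = 2·5.509·√2.695/0.009164 = 11.0180·1.64165/0.009164 = 1973.77 s.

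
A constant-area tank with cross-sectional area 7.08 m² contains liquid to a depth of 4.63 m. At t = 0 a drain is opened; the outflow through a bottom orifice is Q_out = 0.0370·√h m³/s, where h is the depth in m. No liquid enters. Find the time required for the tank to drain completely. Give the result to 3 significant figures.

823 s

Mass balance (ρ constant): A dh/dt = −0.0370 √h.
∫ h^(−1/2) dh = −(0.0370/A) ∫ dt, giving 2√h = 2√h₀ − (0.0370/A) t.
Tank is empty when √h = 0: t_empty = 2A√h₀/0.0370.
t_empty = 2·7.08·√4.63/0.0370 = 14.160·2.1517/0.0370 = 823.48 s.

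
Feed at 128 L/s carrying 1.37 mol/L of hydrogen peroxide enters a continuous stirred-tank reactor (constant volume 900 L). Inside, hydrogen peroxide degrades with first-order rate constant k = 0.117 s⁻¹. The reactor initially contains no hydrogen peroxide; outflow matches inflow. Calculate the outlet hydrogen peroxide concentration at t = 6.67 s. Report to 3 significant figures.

Species balance: V dC/dt = Q C_in − Q C − k V C.
dC/dt = (Q/V) C_in − (Q/V + k) C; effective rate a = Q/V + k = 0.14222 + 0.117 = 0.25922 s⁻¹.
C_ss = Q C_in/(Q + kV) = 0.75165 mol/L; C(t) = C_ss + (C₀ − C_ss) e^(−a t).
C(6.67) = 0.75165 + (-0.75165)·e^(−0.25922·6.67) = 0.75165 + (-0.75165)·0.17746 = 0.61826 mol/L.

0.618 mol/L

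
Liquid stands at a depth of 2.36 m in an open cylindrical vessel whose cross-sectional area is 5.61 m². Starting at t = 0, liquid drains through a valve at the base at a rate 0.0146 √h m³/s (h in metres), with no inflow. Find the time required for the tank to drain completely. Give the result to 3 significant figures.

Unsteady balance on liquid volume: A dh/dt = −0.0146 √h.
Separate and integrate: 2(√h − √h₀) = −(0.0146/A) t.
Set h = 0: 2√h₀ = (0.0146/A) t_empty ⇒ t_empty = 2A√h₀/0.0146.
t_empty = 2·5.61·√2.36/0.0146 = 11.220·1.5362/0.0146 = 1180.6 s.

1180 s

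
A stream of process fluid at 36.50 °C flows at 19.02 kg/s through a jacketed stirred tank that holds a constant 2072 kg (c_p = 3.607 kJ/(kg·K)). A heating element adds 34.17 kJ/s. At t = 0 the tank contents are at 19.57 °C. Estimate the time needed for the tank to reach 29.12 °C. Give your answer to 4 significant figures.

M c_p dT/dt = ṁ c_p (T_in − T) + Q̇.
τ = M/ṁ = 108.938 s; T_ss = T_in + Q̇/(ṁ c_p) = 36.9981 °C.
T(t) = T_ss + (T₀ − T_ss) e^(−t/τ). Set T = 29.12:
e^(−t/τ) = (29.12 − 36.9981)/(19.57 − 36.9981) = 0.452033
t = −108.938 · ln(0.452033) = 86.4967 s.

86.50 s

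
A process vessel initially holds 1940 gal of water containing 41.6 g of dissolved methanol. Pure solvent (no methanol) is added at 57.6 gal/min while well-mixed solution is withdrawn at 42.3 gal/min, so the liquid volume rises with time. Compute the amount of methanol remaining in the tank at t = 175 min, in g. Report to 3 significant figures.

3.78 g

Total volume: dV/dt = Q_in − Q_out = 15.300 gal/min, so V(t) = 1940 + 15.300 t and V(175) = 4617.5 gal.
No methanol enters, so dm/dt = −Q_out · (m/V).
dm/m = −Q_out dt/(V₀ + 15.300 t); integrating gives ln(m/m₀) = −(Q_out/(Q_in−Q_out)) ln(V/V₀).
m = m₀ (V₀/V)^(Q_out/(Q_in−Q_out)) = 41.6 × (1940/4617.5)^(2.7647) = 3.7835 g.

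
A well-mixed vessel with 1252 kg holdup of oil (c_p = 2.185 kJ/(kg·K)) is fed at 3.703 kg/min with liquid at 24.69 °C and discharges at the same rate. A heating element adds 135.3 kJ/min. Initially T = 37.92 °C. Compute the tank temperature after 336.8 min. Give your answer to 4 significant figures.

Energy balance: M c_p dT/dt = ṁ c_p (T_in − T) + 135.3.
Rearrange: dT/dt = (T_ss − T)/τ with τ = M/ṁ = 338.104 min and T_ss = T_in + Q̇/(ṁ c_p) = 41.4122 °C.
T approaches T_ss exponentially: T(t) = T_ss + (T₀ − T_ss) e^(−t/τ).
T(336.8) = 41.4122 + (-3.49217)·e^(−336.8/338.104) = 41.4122 + (-3.49217)·0.369301 = 40.1225 °C.

40.12 °C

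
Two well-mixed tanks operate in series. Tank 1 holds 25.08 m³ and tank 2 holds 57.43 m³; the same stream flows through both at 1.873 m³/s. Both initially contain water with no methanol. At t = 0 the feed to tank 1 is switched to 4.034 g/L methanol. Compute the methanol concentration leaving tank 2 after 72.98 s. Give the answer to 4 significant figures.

Each tank obeys Vᵢ dCᵢ/dt = Q(Cᵢ₋₁ − Cᵢ), so τᵢ = Vᵢ/Q.
τ₁ = 25.08/1.873 = 13.3903 s; τ₂ = 57.43/1.873 = 30.6620 s.
Solving the cascade with C₁(0)=C₂(0)=0 gives C₂(t) = C_in[1 − (τ₁ e^(−t/τ₁) − τ₂ e^(−t/τ₂))/(τ₁ − τ₂)].
At t = 72.98: e^(−t/τ₁) = 0.00429536, e^(−t/τ₂) = 0.0925375.
C₂ = 4.034·[1 − (13.3903·0.00429536 − 30.6620·0.0925375)/(-17.2718)] = 4.034·0.839051 = 3.38473 g/L.

3.385 g/L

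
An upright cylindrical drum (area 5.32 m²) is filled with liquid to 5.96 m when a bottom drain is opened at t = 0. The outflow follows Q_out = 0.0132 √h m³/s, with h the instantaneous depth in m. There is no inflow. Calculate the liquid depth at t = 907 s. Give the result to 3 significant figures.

1.73 m

A dh/dt = −Q_out = −0.0132 √h.
This is separable: 2 d(√h)/dt = −0.0132/A, so √h = √h₀ − (0.0132/(2A)) t.
√h = √5.96 − 0.0132·907/(2·5.32) = 2.4413 − 1.1252 = 1.3161.
h = 1.3161² = 1.7321 m.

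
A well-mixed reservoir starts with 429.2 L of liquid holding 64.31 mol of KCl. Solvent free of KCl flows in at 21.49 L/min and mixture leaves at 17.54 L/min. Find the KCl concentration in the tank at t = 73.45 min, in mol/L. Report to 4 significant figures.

0.009026 mol/L

Total volume: dV/dt = Q_in − Q_out = 3.95000 L/min, so V(t) = 429.2 + 3.95000 t and V(73.45) = 719.327 L.
Species balance (pure solvent in): dm/dt = −Q_out · m/V(t).
Separate: dm/m = −Q_out dt/V(t) ⇒ ln(m/m₀) = −(Q_out/(Q_in−Q_out)) ln(V/V₀).
m = m₀ (V₀/V)^(Q_out/(Q_in−Q_out)) = 64.31 × (429.2/719.327)^(4.44051) = 6.49262 mol.
C = m/V = 6.49262/719.327 = 0.00902595 mol/L.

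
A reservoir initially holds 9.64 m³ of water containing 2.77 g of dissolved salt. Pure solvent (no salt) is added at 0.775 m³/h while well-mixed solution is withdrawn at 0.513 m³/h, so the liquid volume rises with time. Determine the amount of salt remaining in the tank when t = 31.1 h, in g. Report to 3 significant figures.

0.835 g

Total volume: dV/dt = Q_in − Q_out = 0.26200 m³/h, so V(t) = 9.64 + 0.26200 t and V(31.1) = 17.788 m³.
Solute balance: dm/dt = 0 − Q_out C = −Q_out m/V(t).
Separate: dm/m = −Q_out dt/V(t) ⇒ ln(m/m₀) = −(Q_out/(Q_in−Q_out)) ln(V/V₀).
m = m₀ (V₀/V)^(Q_out/(Q_in−Q_out)) = 2.77 × (9.64/17.788)^(1.9580) = 0.83472 g.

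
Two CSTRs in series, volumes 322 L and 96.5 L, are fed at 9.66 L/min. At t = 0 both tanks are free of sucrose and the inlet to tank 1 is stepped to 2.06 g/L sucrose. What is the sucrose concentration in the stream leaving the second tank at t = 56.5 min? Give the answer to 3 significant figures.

Time constants: τᵢ = Vᵢ/Q for each well-mixed tank.
τ₁ = 322/9.66 = 33.333 min; τ₂ = 96.5/9.66 = 9.9896 min.
Tank 1: C₁ = C_in(1 − e^(−t/τ₁)). Tank 2 (τ₁ ≠ τ₂): C₂ = C_in[1 − (τ₁ e^(−t/τ₁) − τ₂ e^(−t/τ₂))/(τ₁ − τ₂)].
At t = 56.5: e^(−t/τ₁) = 0.18360, e^(−t/τ₂) = 0.0034970.
C₂ = 2.06·[1 − (33.333·0.18360 − 9.9896·0.0034970)/(23.344)] = 2.06·0.73933 = 1.5230 g/L.

1.52 g/L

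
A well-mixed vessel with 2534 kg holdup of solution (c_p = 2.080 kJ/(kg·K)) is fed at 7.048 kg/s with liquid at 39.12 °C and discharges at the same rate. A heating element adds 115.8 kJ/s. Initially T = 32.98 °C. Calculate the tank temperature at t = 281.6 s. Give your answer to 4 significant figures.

40.60 °C

Energy balance: M c_p dT/dt = ṁ c_p (T_in − T) + 115.8.
τ = M/ṁ = 359.535 s; T_ss = T_in + Q̇/(ṁ c_p) = 39.12 + 115.8/(7.048·2.080) = 47.0191 °C.
This is linear first-order; T(t) = T_ss + (T₀ − T_ss) e^(−t/τ).
T(281.6) = 47.0191 + (-14.0391)·e^(−281.6/359.535) = 47.0191 + (-14.0391)·0.456926 = 40.6043 °C.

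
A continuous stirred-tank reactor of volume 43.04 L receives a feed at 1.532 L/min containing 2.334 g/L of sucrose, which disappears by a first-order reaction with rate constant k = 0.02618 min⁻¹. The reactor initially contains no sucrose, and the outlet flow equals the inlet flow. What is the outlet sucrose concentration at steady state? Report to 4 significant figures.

1.345 g/L

Accumulation = in − out − consumed: V dC/dt = Q C_in − Q C − k V C.
At steady state: 0 = Q C_in − (Q + kV) C_ss, so C_ss = Q C_in/(Q + kV).
C_ss = 1.532·2.334/(1.532 + 0.02618·43.04) = 3.57569/2.65879 = 1.34486 g/L.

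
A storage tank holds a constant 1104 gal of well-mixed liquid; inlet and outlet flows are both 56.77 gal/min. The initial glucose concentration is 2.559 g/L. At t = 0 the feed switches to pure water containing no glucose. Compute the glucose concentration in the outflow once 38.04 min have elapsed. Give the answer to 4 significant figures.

0.3619 g/L

Unsteady species balance (constant V, well mixed): V dC/dt = Q(C_in − C).
Rewrite as dC/dt + C/τ = C_in/τ, τ = V/Q = 19.4469 min.
This is linear first-order; C(t) = C_in + (C₀ − C_in) e^(−t/τ).
C(38.04) = 0 + (2.559 − 0)·e^(−38.04/19.4469) = 0 + (2.55900)·0.141409 = 0.361866 g/L.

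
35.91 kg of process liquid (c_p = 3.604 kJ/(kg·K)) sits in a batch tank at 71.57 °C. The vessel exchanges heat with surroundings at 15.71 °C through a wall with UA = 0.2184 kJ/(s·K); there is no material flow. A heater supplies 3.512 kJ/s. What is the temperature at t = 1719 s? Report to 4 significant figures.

33.98 °C

Heat balance on the well-mixed liquid: M c_p dT/dt = −UA(T − T_amb) + Q̇.
dT/dt = (T_ss − T)/τ with T_ss = T_amb + Q̇/UA = 15.71 + 3.512/0.2184 = 31.7906 °C, τ = M c_p/UA = 35.91·3.604/0.2184 = 592.581 s.
This is linear first-order; T(t) = T_ss + (T₀ − T_ss) e^(−t/τ).
T(1719) = 31.7906 + (39.7794)·0.0549753 = 33.9775 °C.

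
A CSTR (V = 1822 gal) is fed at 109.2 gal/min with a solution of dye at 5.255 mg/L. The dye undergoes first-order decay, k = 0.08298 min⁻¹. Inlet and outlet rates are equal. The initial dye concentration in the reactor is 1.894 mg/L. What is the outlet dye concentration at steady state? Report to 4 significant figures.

2.204 mg/L

Species balance: V dC/dt = Q C_in − Q C − k V C.
Steady state (dC/dt = 0): C_ss = Q C_in/(Q + kV) = C_in/(1 + kV/Q).
C_ss = 109.2·5.255/(109.2 + 0.08298·1822) = 573.846/260.390 = 2.20380 mg/L.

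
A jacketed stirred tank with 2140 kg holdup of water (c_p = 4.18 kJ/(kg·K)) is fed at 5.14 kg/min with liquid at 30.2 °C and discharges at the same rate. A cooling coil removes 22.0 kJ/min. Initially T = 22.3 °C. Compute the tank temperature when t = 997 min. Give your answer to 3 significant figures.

28.5 °C

Heat balance on the well-mixed liquid: M c_p dT/dt = ṁ c_p (T_in − T) − 22.0.
τ = M/ṁ = 416.34 min; T_ss = T_in − Q̇/(ṁ c_p) = 30.2 − 22.0/(5.14·4.18) = 29.176 °C.
Solution: T(t) = T_ss + (T₀ − T_ss) e^(−t/τ).
T(997) = 29.176 + (-6.8760)·e^(−997/416.34) = 29.176 + (-6.8760)·0.091203 = 28.549 °C.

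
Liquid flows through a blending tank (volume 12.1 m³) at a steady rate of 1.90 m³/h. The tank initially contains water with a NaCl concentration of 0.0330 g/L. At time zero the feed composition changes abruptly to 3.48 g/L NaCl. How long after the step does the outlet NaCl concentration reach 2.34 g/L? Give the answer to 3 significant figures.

Mass balance on the solute (V constant): V dC/dt = Q(C_in − C), so τ = V/Q = 6.3684 h.
C(t) = C_in + (C₀ − C_in) e^(−t/τ). Set C = 2.34 and solve for t:
e^(−t/τ) = (C − C_in)/(C₀ − C_in) = (2.34 − 3.48)/(0.0330 − 3.48) = 0.33072
t = −τ ln(…) = 6.3684 × 1.1065 = 7.0465 h.

7.05 h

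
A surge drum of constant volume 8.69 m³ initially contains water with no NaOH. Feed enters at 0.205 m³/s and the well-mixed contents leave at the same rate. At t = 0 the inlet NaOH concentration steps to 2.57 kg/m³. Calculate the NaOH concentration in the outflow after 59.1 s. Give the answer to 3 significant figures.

Transient balance on the dissolved component: V dC/dt = Q(C_in − C).
Rewrite as dC/dt + C/τ = C_in/τ, τ = V/Q = 42.390 s.
Solution: C(t) = C_in + (C₀ − C_in) e^(−t/τ).
C(59.1) = 2.57 + (0 − 2.57)·e^(−59.1/42.390) = 2.57 + (-2.5700)·0.24803 = 1.9326 kg/m³.

1.93 kg/m³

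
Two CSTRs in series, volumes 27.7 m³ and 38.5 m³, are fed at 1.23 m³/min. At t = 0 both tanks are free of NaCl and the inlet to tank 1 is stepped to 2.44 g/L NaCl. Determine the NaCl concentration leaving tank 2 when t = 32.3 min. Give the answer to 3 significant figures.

0.832 g/L

Species balance on tank i: dCᵢ/dt = (Cᵢ₋₁ − Cᵢ)/τᵢ with τᵢ = Vᵢ/Q.
τ₁ = 27.7/1.23 = 22.520 min; τ₂ = 38.5/1.23 = 31.301 min.
Solving the cascade with C₁(0)=C₂(0)=0 gives C₂(t) = C_in[1 − (τ₁ e^(−t/τ₁) − τ₂ e^(−t/τ₂))/(τ₁ − τ₂)].
At t = 32.3: e^(−t/τ₁) = 0.23829, e^(−t/τ₂) = 0.35632.
C₂ = 2.44·[1 − (22.520·0.23829 − 31.301·0.35632)/(-8.7805)] = 2.44·0.34095 = 0.83193 g/L.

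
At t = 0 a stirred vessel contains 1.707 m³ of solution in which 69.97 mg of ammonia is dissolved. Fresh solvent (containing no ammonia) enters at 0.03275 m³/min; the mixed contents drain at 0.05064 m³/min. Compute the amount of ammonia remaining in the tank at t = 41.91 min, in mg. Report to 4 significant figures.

Total volume: dV/dt = Q_in − Q_out = -0.0178900 m³/min, so V(t) = 1.707 − 0.0178900 t and V(41.91) = 0.957230 m³.
Solute balance: dm/dt = 0 − Q_out C = −Q_out m/V(t).
dm/m = −Q_out dt/(V₀ − 0.0178900 t); integrating gives ln(m/m₀) = −(Q_out/(Q_in−Q_out)) ln(V/V₀).
m = m₀ (V₀/V)^(Q_out/(Q_in−Q_out)) = 69.97 × (1.707/0.957230)^(-2.83063) = 13.6084 mg.

13.61 mg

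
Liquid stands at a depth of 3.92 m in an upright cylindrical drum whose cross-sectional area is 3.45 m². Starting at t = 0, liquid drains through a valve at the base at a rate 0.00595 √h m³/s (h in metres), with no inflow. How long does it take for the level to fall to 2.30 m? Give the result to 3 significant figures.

537 s

A dh/dt = −Q_out = −0.00595 √h.
Separate and integrate: 2(√h − √h₀) = −(0.00595/A) t.
t = 2A(√h₀ − √h)/0.00595 = 2·3.45·(√3.92 − √2.30)/0.00595
  = 6.9000 × (1.9799 − 1.5166) / 0.00595 = 537.30 s.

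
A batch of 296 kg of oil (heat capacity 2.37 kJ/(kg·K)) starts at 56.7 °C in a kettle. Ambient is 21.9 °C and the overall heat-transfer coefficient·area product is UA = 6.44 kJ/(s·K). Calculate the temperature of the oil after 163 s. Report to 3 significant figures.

29.7 °C

Heat balance on the well-mixed liquid: M c_p dT/dt = −UA(T − T_amb).
dT/dt = (T_ss − T)/τ with T_ss = T_amb = 21.900 °C, τ = M c_p/UA = 296·2.37/6.44 = 108.93 s.
T approaches T_ss exponentially: T(t) = T_ss + (T₀ − T_ss) e^(−t/τ).
T(163) = 21.900 + (34.800)·0.22395 = 29.693 °C.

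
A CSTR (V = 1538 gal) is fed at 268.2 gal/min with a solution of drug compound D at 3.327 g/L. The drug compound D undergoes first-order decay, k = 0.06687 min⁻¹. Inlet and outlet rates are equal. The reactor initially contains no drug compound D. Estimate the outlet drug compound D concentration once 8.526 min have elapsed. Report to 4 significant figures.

Accumulation = in − out − consumed: V dC/dt = Q C_in − Q C − k V C.
This is linear with rate a = Q/V + k = 0.241252 min⁻¹.
C_ss = Q C_in/(Q + kV) = 2.40483 g/L; C(t) = C_ss + (C₀ − C_ss) e^(−a t).
C(8.526) = 2.40483 + (-2.40483)·e^(−0.241252·8.526) = 2.40483 + (-2.40483)·0.127847 = 2.09738 g/L.

2.097 g/L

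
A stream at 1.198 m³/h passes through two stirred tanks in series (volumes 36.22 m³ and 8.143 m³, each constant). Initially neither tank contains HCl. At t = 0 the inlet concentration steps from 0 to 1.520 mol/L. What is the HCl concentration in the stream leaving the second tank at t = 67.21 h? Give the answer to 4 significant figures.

1.308 mol/L

Time constants: τᵢ = Vᵢ/Q for each well-mixed tank.
τ₁ = 36.22/1.198 = 30.2337 h; τ₂ = 8.143/1.198 = 6.79716 h.
Solving the cascade with C₁(0)=C₂(0)=0 gives C₂(t) = C_in[1 − (τ₁ e^(−t/τ₁) − τ₂ e^(−t/τ₂))/(τ₁ − τ₂)].
At t = 67.21: e^(−t/τ₁) = 0.108282, e^(−t/τ₂) = 5.07829e-05.
C₂ = 1.520·[1 − (30.2337·0.108282 − 6.79716·5.07829e-05)/(23.4366)] = 1.520·0.860328 = 1.30770 mol/L.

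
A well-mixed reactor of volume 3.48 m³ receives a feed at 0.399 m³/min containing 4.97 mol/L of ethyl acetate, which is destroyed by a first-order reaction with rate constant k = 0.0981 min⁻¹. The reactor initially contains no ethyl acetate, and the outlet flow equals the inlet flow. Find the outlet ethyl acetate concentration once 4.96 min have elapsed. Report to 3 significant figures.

Accumulation = in − out − consumed: V dC/dt = Q C_in − Q C − k V C.
This is linear with rate a = Q/V + k = 0.21276 min⁻¹.
C_ss = Q C_in/(Q + kV) = 2.6784 mol/L; C(t) = C_ss + (C₀ − C_ss) e^(−a t).
C(4.96) = 2.6784 + (-2.6784)·e^(−0.21276·4.96) = 2.6784 + (-2.6784)·0.34810 = 1.7460 mol/L.

1.75 mol/L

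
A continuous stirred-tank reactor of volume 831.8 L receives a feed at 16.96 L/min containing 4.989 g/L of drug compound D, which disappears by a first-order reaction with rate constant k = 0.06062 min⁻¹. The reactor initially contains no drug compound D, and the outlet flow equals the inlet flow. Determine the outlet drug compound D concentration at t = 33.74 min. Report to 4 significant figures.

V dC/dt = Q(C_in − C) − k V C.
dC/dt = (Q/V) C_in − (Q/V + k) C; effective rate a = Q/V + k = 0.0203895 + 0.06062 = 0.0810095 min⁻¹.
C_ss = Q C_in/(Q + kV) = 1.25570 g/L; C(t) = C_ss + (C₀ − C_ss) e^(−a t).
C(33.74) = 1.25570 + (-1.25570)·e^(−0.0810095·33.74) = 1.25570 + (-1.25570)·0.0650069 = 1.17407 g/L.

1.174 g/L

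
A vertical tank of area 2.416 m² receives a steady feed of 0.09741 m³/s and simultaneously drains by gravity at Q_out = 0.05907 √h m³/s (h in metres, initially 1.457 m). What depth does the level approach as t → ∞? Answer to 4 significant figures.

Level balance: A dh/dt = 0.09741 − 0.05907 √h. Setting dh/dt = 0:
Q_in = 0.05907 √h_ss ⇒ √h_ss = 0.09741/0.05907 = 1.64906.
h_ss = 1.64906² = 2.71940 m. (Since h₀ = 1.457 m < h_ss, the level will rise toward this value.)

2.719 m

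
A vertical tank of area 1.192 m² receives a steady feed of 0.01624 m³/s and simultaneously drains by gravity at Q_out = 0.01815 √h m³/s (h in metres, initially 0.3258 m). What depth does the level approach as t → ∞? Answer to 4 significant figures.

0.8006 m

Level balance: A dh/dt = 0.01624 − 0.01815 √h. Setting dh/dt = 0:
Q_in = 0.01815 √h_ss ⇒ √h_ss = 0.01624/0.01815 = 0.894766.
h_ss = 0.894766² = 0.800606 m. (Since h₀ = 0.3258 m < h_ss, the level will rise toward this value.)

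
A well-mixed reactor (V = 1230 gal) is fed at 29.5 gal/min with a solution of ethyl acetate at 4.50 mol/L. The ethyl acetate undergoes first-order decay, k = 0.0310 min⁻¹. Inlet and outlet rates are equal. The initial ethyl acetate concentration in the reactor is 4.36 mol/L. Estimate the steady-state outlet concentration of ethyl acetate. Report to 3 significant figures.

Species balance: V dC/dt = Q C_in − Q C − k V C.
Steady state (dC/dt = 0): C_ss = Q C_in/(Q + kV) = C_in/(1 + kV/Q).
C_ss = 29.5·4.50/(29.5 + 0.0310·1230) = 132.75/67.630 = 1.9629 mol/L.

1.96 mol/L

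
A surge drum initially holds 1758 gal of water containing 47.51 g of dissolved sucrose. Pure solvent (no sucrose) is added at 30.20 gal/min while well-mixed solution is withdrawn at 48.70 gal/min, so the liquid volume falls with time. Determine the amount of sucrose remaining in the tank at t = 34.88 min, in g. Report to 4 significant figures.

14.25 g

Total volume: dV/dt = Q_in − Q_out = -18.5000 gal/min, so V(t) = 1758 − 18.5000 t and V(34.88) = 1112.72 gal.
No sucrose enters, so dm/dt = −Q_out · (m/V).
Separate: dm/m = −Q_out dt/V(t) ⇒ ln(m/m₀) = −(Q_out/(Q_in−Q_out)) ln(V/V₀).
m = m₀ (V₀/V)^(Q_out/(Q_in−Q_out)) = 47.51 × (1758/1112.72)^(-2.63243) = 14.2527 g.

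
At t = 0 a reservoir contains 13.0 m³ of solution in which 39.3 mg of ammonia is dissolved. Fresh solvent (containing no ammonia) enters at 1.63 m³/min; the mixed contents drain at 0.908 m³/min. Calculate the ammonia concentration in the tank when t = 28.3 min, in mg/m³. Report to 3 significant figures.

0.358 mg/m³

Total volume: dV/dt = Q_in − Q_out = 0.72200 m³/min, so V(t) = 13.0 + 0.72200 t and V(28.3) = 33.433 m³.
Solute balance: dm/dt = 0 − Q_out C = −Q_out m/V(t).
dm/m = −Q_out dt/(V₀ + 0.72200 t); integrating gives ln(m/m₀) = −(Q_out/(Q_in−Q_out)) ln(V/V₀).
m = m₀ (V₀/V)^(Q_out/(Q_in−Q_out)) = 39.3 × (13.0/33.433)^(1.2576) = 11.981 mg.
C = m/V = 11.981/33.433 = 0.35836 mg/m³.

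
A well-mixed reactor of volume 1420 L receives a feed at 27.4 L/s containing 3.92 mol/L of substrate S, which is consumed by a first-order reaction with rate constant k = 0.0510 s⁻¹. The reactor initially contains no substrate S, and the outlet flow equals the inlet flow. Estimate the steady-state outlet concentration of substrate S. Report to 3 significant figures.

1.08 mol/L

V dC/dt = Q(C_in − C) − k V C.
At steady state: 0 = Q C_in − (Q + kV) C_ss, so C_ss = Q C_in/(Q + kV).
C_ss = 27.4·3.92/(27.4 + 0.0510·1420) = 107.41/99.820 = 1.0760 mol/L.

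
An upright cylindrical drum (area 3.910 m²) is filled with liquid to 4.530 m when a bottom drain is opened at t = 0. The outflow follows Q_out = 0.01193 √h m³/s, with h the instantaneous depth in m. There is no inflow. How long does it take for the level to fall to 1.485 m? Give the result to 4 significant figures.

A dh/dt = −Q_out = −0.01193 √h.
Separate and integrate: 2(√h − √h₀) = −(0.01193/A) t.
t = 2A(√h₀ − √h)/0.01193 = 2·3.910·(√4.530 − √1.485)/0.01193
  = 7.82000 × (2.12838 − 1.21861) / 0.01193 = 596.348 s.

596.3 s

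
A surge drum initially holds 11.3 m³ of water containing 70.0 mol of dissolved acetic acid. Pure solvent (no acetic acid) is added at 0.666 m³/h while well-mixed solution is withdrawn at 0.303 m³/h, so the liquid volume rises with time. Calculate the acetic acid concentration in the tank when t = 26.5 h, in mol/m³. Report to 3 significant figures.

Let m(t) be the amount of acetic acid. Volume: V(t) = V₀ + (Q_in − Q_out) t = 11.3 + 0.36300 t; V(26.5) = 20.919 m³.
Species balance (pure solvent in): dm/dt = −Q_out · m/V(t).
dm/m = −Q_out dt/(V₀ + 0.36300 t); integrating gives ln(m/m₀) = −(Q_out/(Q_in−Q_out)) ln(V/V₀).
m = m₀ (V₀/V)^(Q_out/(Q_in−Q_out)) = 70.0 × (11.3/20.919)^(0.83471) = 41.864 mol.
C = m/V = 41.864/20.919 = 2.0012 mol/m³.

2.00 mol/m³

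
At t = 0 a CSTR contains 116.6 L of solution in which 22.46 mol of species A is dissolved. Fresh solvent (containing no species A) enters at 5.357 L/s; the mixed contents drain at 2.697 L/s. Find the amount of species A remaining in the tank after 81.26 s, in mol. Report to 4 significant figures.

7.756 mol

Let m(t) be the amount of species A. Volume: V(t) = V₀ + (Q_in − Q_out) t = 116.6 + 2.66000 t; V(81.26) = 332.752 L.
Species balance (pure solvent in): dm/dt = −Q_out · m/V(t).
Separate: dm/m = −Q_out dt/V(t) ⇒ ln(m/m₀) = −(Q_out/(Q_in−Q_out)) ln(V/V₀).
m = m₀ (V₀/V)^(Q_out/(Q_in−Q_out)) = 22.46 × (116.6/332.752)^(1.01391) = 7.75628 mol.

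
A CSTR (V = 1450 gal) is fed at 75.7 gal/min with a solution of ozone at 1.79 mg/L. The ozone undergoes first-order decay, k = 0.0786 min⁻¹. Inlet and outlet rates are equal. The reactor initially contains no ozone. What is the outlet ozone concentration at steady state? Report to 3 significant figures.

Accumulation = in − out − consumed: V dC/dt = Q C_in − Q C − k V C.
Steady state (dC/dt = 0): C_ss = Q C_in/(Q + kV) = C_in/(1 + kV/Q).
C_ss = 75.7·1.79/(75.7 + 0.0786·1450) = 135.50/189.67 = 0.71441 mg/L.

0.714 mg/L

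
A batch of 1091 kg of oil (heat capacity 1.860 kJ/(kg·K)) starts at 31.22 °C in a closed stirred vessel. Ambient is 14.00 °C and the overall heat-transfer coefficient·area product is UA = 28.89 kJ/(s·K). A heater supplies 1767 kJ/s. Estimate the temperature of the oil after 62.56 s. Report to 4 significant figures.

57.13 °C

Lumped-capacitance energy balance: M c_p dT/dt = UA(T_amb − T) + Q̇.
dT/dt = (T_ss − T)/τ with T_ss = T_amb + Q̇/UA = 14.00 + 1767/28.89 = 75.1630 °C, τ = M c_p/UA = 1091·1.860/28.89 = 70.2409 s.
Integrating: T(t) = T_ss + (T₀ − T_ss) e^(−t/τ).
T(62.56) = 75.1630 + (-43.9430)·0.410389 = 57.1293 °C.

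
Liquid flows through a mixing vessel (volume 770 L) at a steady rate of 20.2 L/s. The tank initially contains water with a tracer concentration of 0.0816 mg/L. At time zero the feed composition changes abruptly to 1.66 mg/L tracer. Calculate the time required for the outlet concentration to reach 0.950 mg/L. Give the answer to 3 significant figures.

30.5 s

Species balance: V dC/dt = Q(C_in − C) ⇒ τ = V/Q = 38.119 s.
C(t) = C_in + (C₀ − C_in) e^(−t/τ). Set C = 0.950 and solve for t:
e^(−t/τ) = (C − C_in)/(C₀ − C_in) = (0.950 − 1.66)/(0.0816 − 1.66) = 0.44982
t = −τ ln(…) = 38.119 × 0.79890 = 30.453 s.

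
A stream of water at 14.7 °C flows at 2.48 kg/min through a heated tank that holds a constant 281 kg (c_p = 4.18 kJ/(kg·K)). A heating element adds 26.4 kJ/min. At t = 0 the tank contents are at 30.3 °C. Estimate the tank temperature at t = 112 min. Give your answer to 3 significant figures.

22.1 °C

M c_p dT/dt = ṁ c_p (T_in − T) + Q̇.
Rearrange: dT/dt = (T_ss − T)/τ with τ = M/ṁ = 113.31 min and T_ss = T_in + Q̇/(ṁ c_p) = 17.247 °C.
T approaches T_ss exponentially: T(t) = T_ss + (T₀ − T_ss) e^(−t/τ).
T(112) = 17.247 + (13.053)·e^(−112/113.31) = 17.247 + (13.053)·0.37215 = 22.104 °C.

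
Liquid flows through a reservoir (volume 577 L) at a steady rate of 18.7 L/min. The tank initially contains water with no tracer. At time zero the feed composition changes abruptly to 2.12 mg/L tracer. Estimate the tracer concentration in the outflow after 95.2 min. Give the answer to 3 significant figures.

2.02 mg/L

Species balance on the tank: V dC/dt = Q(C_in − C).
So dC/dt = (C_in − C)/τ with τ = V/Q = 577/18.7 = 30.856 min.
C approaches C_in exponentially: C(t) = C_in + (C₀ − C_in) e^(−t/τ).
C(95.2) = 2.12 + (0 − 2.12)·e^(−95.2/30.856) = 2.12 + (-2.1200)·0.045715 = 2.0231 mg/L.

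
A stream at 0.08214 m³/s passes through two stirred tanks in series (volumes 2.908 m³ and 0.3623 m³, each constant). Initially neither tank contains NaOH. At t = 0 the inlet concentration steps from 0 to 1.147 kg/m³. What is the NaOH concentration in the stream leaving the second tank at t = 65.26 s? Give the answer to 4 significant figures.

0.9396 kg/m³

Each tank obeys Vᵢ dCᵢ/dt = Q(Cᵢ₋₁ − Cᵢ), so τᵢ = Vᵢ/Q.
τ₁ = 2.908/0.08214 = 35.4030 s; τ₂ = 0.3623/0.08214 = 4.41076 s.
Solving the cascade with C₁(0)=C₂(0)=0 gives C₂(t) = C_in[1 − (τ₁ e^(−t/τ₁) − τ₂ e^(−t/τ₂))/(τ₁ − τ₂)].
At t = 65.26: e^(−t/τ₁) = 0.158287, e^(−t/τ₂) = 3.75267e-07.
C₂ = 1.147·[1 − (35.4030·0.158287 − 4.41076·3.75267e-07)/(30.9922)] = 1.147·0.819186 = 0.939607 kg/m³.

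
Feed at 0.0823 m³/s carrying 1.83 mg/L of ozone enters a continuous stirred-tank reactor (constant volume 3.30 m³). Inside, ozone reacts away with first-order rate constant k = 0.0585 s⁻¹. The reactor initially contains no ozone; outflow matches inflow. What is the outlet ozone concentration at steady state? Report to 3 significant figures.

Accumulation = in − out − consumed: V dC/dt = Q C_in − Q C − k V C.
Steady state (dC/dt = 0): C_ss = Q C_in/(Q + kV) = C_in/(1 + kV/Q).
C_ss = 0.0823·1.83/(0.0823 + 0.0585·3.30) = 0.15061/0.27535 = 0.54697 mg/L.

0.547 mg/L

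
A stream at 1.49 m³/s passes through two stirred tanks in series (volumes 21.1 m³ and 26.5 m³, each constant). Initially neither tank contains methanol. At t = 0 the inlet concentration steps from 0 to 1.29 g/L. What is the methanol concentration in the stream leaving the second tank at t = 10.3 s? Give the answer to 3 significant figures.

Each tank obeys Vᵢ dCᵢ/dt = Q(Cᵢ₋₁ − Cᵢ), so τᵢ = Vᵢ/Q.
τ₁ = 21.1/1.49 = 14.161 s; τ₂ = 26.5/1.49 = 17.785 s.
Tank 1: C₁ = C_in(1 − e^(−t/τ₁)). Tank 2 (τ₁ ≠ τ₂): C₂ = C_in[1 − (τ₁ e^(−t/τ₁) − τ₂ e^(−t/τ₂))/(τ₁ − τ₂)].
At t = 10.3: e^(−t/τ₁) = 0.48319, e^(−t/τ₂) = 0.56038.
C₂ = 1.29·[1 − (14.161·0.48319 − 17.785·0.56038)/(-3.6242)] = 1.29·0.13798 = 0.17800 g/L.

0.178 g/L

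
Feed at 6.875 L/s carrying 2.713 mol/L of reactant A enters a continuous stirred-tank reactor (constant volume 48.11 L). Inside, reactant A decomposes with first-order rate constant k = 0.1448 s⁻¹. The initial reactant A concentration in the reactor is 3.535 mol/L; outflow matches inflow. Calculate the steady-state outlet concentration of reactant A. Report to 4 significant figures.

V dC/dt = Q(C_in − C) − k V C.
At steady state: 0 = Q C_in − (Q + kV) C_ss, so C_ss = Q C_in/(Q + kV).
C_ss = 6.875·2.713/(6.875 + 0.1448·48.11) = 18.6519/13.8413 = 1.34755 mol/L.

1.348 mol/L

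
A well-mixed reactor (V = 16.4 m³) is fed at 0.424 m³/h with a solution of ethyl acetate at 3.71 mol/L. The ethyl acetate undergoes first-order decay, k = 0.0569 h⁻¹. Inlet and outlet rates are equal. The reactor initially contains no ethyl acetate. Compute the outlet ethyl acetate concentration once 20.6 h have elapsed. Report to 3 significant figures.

Accumulation = in − out − consumed: V dC/dt = Q C_in − Q C − k V C.
dC/dt = (Q/V) C_in − (Q/V + k) C; effective rate a = Q/V + k = 0.025854 + 0.0569 = 0.082754 h⁻¹.
C_ss = Q C_in/(Q + kV) = 1.1591 mol/L; C(t) = C_ss + (C₀ − C_ss) e^(−a t).
C(20.6) = 1.1591 + (-1.1591)·e^(−0.082754·20.6) = 1.1591 + (-1.1591)·0.18182 = 0.94832 mol/L.

0.948 mol/L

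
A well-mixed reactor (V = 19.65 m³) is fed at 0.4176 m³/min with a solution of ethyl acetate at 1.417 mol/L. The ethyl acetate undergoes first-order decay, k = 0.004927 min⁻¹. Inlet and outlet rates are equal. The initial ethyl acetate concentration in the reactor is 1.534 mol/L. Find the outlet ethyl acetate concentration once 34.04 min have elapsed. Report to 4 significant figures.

Species balance: V dC/dt = Q C_in − Q C − k V C.
dC/dt = (Q/V) C_in − (Q/V + k) C; effective rate a = Q/V + k = 0.0212519 + 0.004927 = 0.0261789 min⁻¹.
C_ss = Q C_in/(Q + kV) = 1.15031 mol/L; C(t) = C_ss + (C₀ − C_ss) e^(−a t).
C(34.04) = 1.15031 + (0.383686)·e^(−0.0261789·34.04) = 1.15031 + (0.383686)·0.410192 = 1.30770 mol/L.

1.308 mol/L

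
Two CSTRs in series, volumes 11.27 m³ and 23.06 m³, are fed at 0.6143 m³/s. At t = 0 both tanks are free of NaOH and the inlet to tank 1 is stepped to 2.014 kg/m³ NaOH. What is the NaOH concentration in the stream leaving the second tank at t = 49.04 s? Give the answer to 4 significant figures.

Species balance on tank i: dCᵢ/dt = (Cᵢ₋₁ − Cᵢ)/τᵢ with τᵢ = Vᵢ/Q.
τ₁ = 11.27/0.6143 = 18.3461 s; τ₂ = 23.06/0.6143 = 37.5387 s.
Tank 1: C₁ = C_in(1 − e^(−t/τ₁)). Tank 2 (τ₁ ≠ τ₂): C₂ = C_in[1 − (τ₁ e^(−t/τ₁) − τ₂ e^(−t/τ₂))/(τ₁ − τ₂)].
At t = 49.04: e^(−t/τ₁) = 0.0690413, e^(−t/τ₂) = 0.270797.
C₂ = 2.014·[1 − (18.3461·0.0690413 − 37.5387·0.270797)/(-19.1926)] = 2.014·0.536346 = 1.08020 kg/m³.

1.080 kg/m³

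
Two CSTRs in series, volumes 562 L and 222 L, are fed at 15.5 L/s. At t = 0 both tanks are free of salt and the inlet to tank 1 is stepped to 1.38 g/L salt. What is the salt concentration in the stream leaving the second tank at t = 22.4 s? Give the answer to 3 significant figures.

Each tank obeys Vᵢ dCᵢ/dt = Q(Cᵢ₋₁ − Cᵢ), so τᵢ = Vᵢ/Q.
τ₁ = 562/15.5 = 36.258 s; τ₂ = 222/15.5 = 14.323 s.
Tank 1: C₁ = C_in(1 − e^(−t/τ₁)). Tank 2 (τ₁ ≠ τ₂): C₂ = C_in[1 − (τ₁ e^(−t/τ₁) − τ₂ e^(−t/τ₂))/(τ₁ − τ₂)].
At t = 22.4: e^(−t/τ₁) = 0.53913, e^(−t/τ₂) = 0.20930.
C₂ = 1.38·[1 − (36.258·0.53913 − 14.323·0.20930)/(21.935)] = 1.38·0.24551 = 0.33880 g/L.

0.339 g/L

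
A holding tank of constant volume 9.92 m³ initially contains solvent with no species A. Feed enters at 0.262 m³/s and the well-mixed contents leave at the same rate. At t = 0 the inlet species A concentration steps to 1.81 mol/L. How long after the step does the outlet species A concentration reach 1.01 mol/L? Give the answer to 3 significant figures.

30.9 s

Species balance: V dC/dt = Q(C_in − C) ⇒ τ = V/Q = 37.863 s.
C(t) = C_in + (C₀ − C_in) e^(−t/τ). Set C = 1.01 and solve for t:
e^(−t/τ) = (C − C_in)/(C₀ − C_in) = (1.01 − 1.81)/(0 − 1.81) = 0.44199
t = −τ ln(…) = 37.863 × 0.81647 = 30.914 s.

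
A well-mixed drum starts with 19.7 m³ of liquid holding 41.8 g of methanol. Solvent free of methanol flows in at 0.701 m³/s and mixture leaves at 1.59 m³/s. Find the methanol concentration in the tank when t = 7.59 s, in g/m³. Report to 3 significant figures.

Total volume: dV/dt = Q_in − Q_out = -0.88900 m³/s, so V(t) = 19.7 − 0.88900 t and V(7.59) = 12.952 m³.
Solute balance: dm/dt = 0 − Q_out C = −Q_out m/V(t).
dm/m = −Q_out dt/(V₀ − 0.88900 t); integrating gives ln(m/m₀) = −(Q_out/(Q_in−Q_out)) ln(V/V₀).
m = m₀ (V₀/V)^(Q_out/(Q_in−Q_out)) = 41.8 × (19.7/12.952)^(-1.7885) = 19.745 g.
C = m/V = 19.745/12.952 = 1.5244 g/m³.

1.52 g/m³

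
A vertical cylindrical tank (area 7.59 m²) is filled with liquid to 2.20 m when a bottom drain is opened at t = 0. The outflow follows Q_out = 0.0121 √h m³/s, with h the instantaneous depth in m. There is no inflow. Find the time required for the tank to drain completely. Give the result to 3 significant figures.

A dh/dt = −Q_out = −0.0121 √h.
Separate and integrate: 2(√h − √h₀) = −(0.0121/A) t.
Tank is empty when √h = 0: t_empty = 2A√h₀/0.0121.
t_empty = 2·7.59·√2.20/0.0121 = 15.180·1.4832/0.0121 = 1860.8 s.

1860 s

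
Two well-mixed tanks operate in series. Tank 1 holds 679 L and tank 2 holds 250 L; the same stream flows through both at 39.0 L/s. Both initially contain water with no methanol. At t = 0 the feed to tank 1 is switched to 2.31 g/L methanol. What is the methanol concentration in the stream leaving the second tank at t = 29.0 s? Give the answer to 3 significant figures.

1.63 g/L

Time constants: τᵢ = Vᵢ/Q for each well-mixed tank.
τ₁ = 679/39.0 = 17.410 s; τ₂ = 250/39.0 = 6.4103 s.
Tank 1: C₁ = C_in(1 − e^(−t/τ₁)). Tank 2 (τ₁ ≠ τ₂): C₂ = C_in[1 − (τ₁ e^(−t/τ₁) − τ₂ e^(−t/τ₂))/(τ₁ − τ₂)].
At t = 29.0: e^(−t/τ₁) = 0.18906, e^(−t/τ₂) = 0.010846.
C₂ = 2.31·[1 − (17.410·0.18906 − 6.4103·0.010846)/(11.000)] = 2.31·0.70708 = 1.6334 g/L.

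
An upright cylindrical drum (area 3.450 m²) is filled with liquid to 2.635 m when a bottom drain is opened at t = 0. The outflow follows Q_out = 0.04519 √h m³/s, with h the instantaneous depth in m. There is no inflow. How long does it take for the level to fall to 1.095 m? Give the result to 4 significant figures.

88.08 s

A dh/dt = −Q_out = −0.04519 √h.
∫ h^(−1/2) dh = −(0.04519/A) ∫ dt, giving 2√h = 2√h₀ − (0.04519/A) t.
t = 2A(√h₀ − √h)/0.04519 = 2·3.450·(√2.635 − √1.095)/0.04519
  = 6.90000 × (1.62327 − 1.04642) / 0.04519 = 88.0778 s.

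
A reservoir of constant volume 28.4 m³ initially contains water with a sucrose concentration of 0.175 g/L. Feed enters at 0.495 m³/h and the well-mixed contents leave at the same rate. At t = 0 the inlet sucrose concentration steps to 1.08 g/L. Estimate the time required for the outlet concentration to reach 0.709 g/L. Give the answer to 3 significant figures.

51.2 h

Species balance: V dC/dt = Q(C_in − C) ⇒ τ = V/Q = 57.374 h.
C(t) = C_in + (C₀ − C_in) e^(−t/τ). Set C = 0.709 and solve for t:
e^(−t/τ) = (C − C_in)/(C₀ − C_in) = (0.709 − 1.08)/(0.175 − 1.08) = 0.40994
t = −τ ln(…) = 57.374 × 0.89173 = 51.162 h.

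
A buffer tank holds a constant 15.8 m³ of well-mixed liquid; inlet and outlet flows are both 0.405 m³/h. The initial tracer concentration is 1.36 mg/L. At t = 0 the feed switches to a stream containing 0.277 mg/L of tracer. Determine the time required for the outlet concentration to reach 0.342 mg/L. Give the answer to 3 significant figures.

110 h

Species balance: V dC/dt = Q(C_in − C) ⇒ τ = V/Q = 39.012 h.
C(t) = C_in + (C₀ − C_in) e^(−t/τ). Set C = 0.342 and solve for t:
e^(−t/τ) = (C − C_in)/(C₀ − C_in) = (0.342 − 0.277)/(1.36 − 0.277) = 0.060018
t = −τ ln(…) = 39.012 × 2.8131 = 109.75 h.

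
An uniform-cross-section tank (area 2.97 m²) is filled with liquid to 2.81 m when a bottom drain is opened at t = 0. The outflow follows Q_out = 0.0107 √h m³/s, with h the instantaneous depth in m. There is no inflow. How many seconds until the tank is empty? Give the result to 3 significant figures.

931 s

With no inflow, A dh/dt = −0.0107 √h.
This is separable: 2 d(√h)/dt = −0.0107/A, so √h = √h₀ − (0.0107/(2A)) t.
Tank is empty when √h = 0: t_empty = 2A√h₀/0.0107.
t_empty = 2·2.97·√2.81/0.0107 = 5.9400·1.6763/0.0107 = 930.58 s.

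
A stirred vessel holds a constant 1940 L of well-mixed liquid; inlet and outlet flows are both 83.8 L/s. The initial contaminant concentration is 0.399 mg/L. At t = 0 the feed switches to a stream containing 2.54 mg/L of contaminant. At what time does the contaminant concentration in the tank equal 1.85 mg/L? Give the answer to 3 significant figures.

Accumulation = in − out for the solute gives V dC/dt = Q(C_in − C), so τ = V/Q = 23.150 s.
C(t) = C_in + (C₀ − C_in) e^(−t/τ). Set C = 1.85 and solve for t:
e^(−t/τ) = (C − C_in)/(C₀ − C_in) = (1.85 − 2.54)/(0.399 − 2.54) = 0.32228
t = −τ ln(…) = 23.150 × 1.1323 = 26.214 s.

26.2 s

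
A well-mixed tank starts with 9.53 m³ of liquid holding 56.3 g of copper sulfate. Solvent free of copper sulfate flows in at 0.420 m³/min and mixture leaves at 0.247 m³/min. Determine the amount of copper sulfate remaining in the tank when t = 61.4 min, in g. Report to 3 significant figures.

19.3 g

Total volume: dV/dt = Q_in − Q_out = 0.17300 m³/min, so V(t) = 9.53 + 0.17300 t and V(61.4) = 20.152 m³.
No copper sulfate enters, so dm/dt = −Q_out · (m/V).
dm/m = −Q_out dt/(V₀ + 0.17300 t); integrating gives ln(m/m₀) = −(Q_out/(Q_in−Q_out)) ln(V/V₀).
m = m₀ (V₀/V)^(Q_out/(Q_in−Q_out)) = 56.3 × (9.53/20.152)^(1.4277) = 19.327 g.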